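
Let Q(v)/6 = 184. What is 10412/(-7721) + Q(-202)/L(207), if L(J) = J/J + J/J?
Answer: 4251580/7721 ≈ 550.65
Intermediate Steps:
L(J) = 2 (L(J) = 1 + 1 = 2)
Q(v) = 1104 (Q(v) = 6*184 = 1104)
10412/(-7721) + Q(-202)/L(207) = 10412/(-7721) + 1104/2 = 10412*(-1/7721) + 1104*(½) = -10412/7721 + 552 = 4251580/7721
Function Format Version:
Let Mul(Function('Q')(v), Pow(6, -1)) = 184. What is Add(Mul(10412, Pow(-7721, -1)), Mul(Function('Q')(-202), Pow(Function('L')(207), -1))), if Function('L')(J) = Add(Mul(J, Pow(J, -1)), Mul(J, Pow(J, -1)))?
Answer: Rational(4251580, 7721) ≈ 550.65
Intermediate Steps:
Function('L')(J) = 2 (Function('L')(J) = Add(1, 1) = 2)
Function('Q')(v) = 1104 (Function('Q')(v) = Mul(6, 184) = 1104)
Add(Mul(10412, Pow(-7721, -1)), Mul(Function('Q')(-202), Pow(Function('L')(207), -1))) = Add(Mul(10412, Pow(-7721, -1)), Mul(1104, Pow(2, -1))) = Add(Mul(10412, Rational(-1, 7721)), Mul(1104, Rational(1, 2))) = Add(Rational(-10412, 7721), 552) = Rational(4251580, 7721)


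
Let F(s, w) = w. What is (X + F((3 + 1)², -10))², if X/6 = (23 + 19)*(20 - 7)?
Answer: 10666756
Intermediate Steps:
X = 3276 (X = 6*((23 + 19)*(20 - 7)) = 6*(42*13) = 6*546 = 3276)
(X + F((3 + 1)², -10))² = (3276 - 10)² = 3266² = 10666756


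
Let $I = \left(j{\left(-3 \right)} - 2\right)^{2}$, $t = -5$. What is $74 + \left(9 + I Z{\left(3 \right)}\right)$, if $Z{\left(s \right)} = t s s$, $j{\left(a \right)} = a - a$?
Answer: $-97$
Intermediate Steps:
$j{\left(a \right)} = 0$
$Z{\left(s \right)} = - 5 s^{2}$ ($Z{\left(s \right)} = - 5 s s = - 5 s^{2}$)
$I = 4$ ($I = \left(0 - 2\right)^{2} = \left(-2\right)^{2} = 4$)
$74 + \left(9 + I Z{\left(3 \right)}\right) = 74 + \left(9 + 4 \left(- 5 \cdot 3^{2}\right)\right) = 74 + \left(9 + 4 \left(\left(-5\right) 9\right)\right) = 74 + \left(9 + 4 \left(-45\right)\right) = 74 + \left(9 - 180\right) = 74 - 171 = -97$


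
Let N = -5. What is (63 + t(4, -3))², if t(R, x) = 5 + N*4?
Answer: 2304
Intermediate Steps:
t(R, x) = -15 (t(R, x) = 5 - 5*4 = 5 - 20 = -15)
(63 + t(4, -3))² = (63 - 15)² = 48² = 2304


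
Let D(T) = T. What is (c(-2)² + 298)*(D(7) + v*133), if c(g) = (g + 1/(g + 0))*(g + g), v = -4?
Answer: -208950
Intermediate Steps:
c(g) = 2*g*(g + 1/g) (c(g) = (g + 1/g)*(2*g) = 2*g*(g + 1/g))
(c(-2)² + 298)*(D(7) + v*133) = ((2 + 2*(-2)²)² + 298)*(7 - 4*133) = ((2 + 2*4)² + 298)*(7 - 532) = ((2 + 8)² + 298)*(-525) = (10² + 298)*(-525) = (100 + 298)*(-525) = 398*(-525) = -208950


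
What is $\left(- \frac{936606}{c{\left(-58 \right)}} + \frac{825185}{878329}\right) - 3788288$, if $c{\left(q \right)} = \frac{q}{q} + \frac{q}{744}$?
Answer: $- \frac{1447310432880609}{301266847} \approx -4.8041 \cdot 10^{6}$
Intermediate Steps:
$c{\left(q \right)} = 1 + \frac{q}{744}$ ($c{\left(q \right)} = 1 + q \frac{1}{744} = 1 + \frac{q}{744}$)
$\left(- \frac{936606}{c{\left(-58 \right)}} + \frac{825185}{878329}\right) - 3788288 = \left(- \frac{936606}{1 + \frac{1}{744} \left(-58\right)} + \frac{825185}{878329}\right) - 3788288 = \left(- \frac{936606}{1 - \frac{29}{372}} + 825185 \cdot \frac{1}{878329}\right) - 3788288 = \left(- \frac{936606}{\frac{343}{372}} + \frac{825185}{878329}\right) - 3788288 = \left(\left(-936606\right) \frac{372}{343} + \frac{825185}{878329}\right) - 3788288 = \left(- \frac{348417432}{343} + \frac{825185}{878329}\right) - 3788288 = - \frac{306024851592673}{301266847} - 3788288 = - \frac{1447310432880609}{301266847}$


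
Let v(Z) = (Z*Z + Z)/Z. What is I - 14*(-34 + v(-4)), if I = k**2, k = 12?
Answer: 662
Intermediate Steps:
v(Z) = (Z + Z**2)/Z (v(Z) = (Z**2 + Z)/Z = (Z + Z**2)/Z)
I = 144 (I = 12**2 = 144)
I - 14*(-34 + v(-4)) = 144 - 14*(-34 + (1 - 4)) = 144 - 14*(-34 - 3) = 144 - 14*(-37) = 144 + 518 = 662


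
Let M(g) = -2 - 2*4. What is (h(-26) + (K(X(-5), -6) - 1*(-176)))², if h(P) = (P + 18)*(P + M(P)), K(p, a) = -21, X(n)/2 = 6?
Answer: 196249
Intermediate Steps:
X(n) = 12 (X(n) = 2*6 = 12)
M(g) = -10 (M(g) = -2 - 8 = -10)
h(P) = (-10 + P)*(18 + P) (h(P) = (P + 18)*(P - 10) = (18 + P)*(-10 + P) = (-10 + P)*(18 + P))
(h(-26) + (K(X(-5), -6) - 1*(-176)))² = ((-180 + (-26)² + 8*(-26)) + (-21 - 1*(-176)))² = ((-180 + 676 - 208) + (-21 + 176))² = (288 + 155)² = 443² = 196249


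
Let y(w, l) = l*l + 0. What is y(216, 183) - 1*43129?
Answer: -9640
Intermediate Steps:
y(w, l) = l² (y(w, l) = l² + 0 = l²)
y(216, 183) - 1*43129 = 183² - 1*43129 = 33489 - 43129 = -9640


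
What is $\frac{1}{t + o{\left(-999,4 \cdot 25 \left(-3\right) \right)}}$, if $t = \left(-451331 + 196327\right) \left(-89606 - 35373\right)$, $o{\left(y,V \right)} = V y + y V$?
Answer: $\frac{1}{31870744316} \approx 3.1377 \cdot 10^{-11}$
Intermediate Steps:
$o{\left(y,V \right)} = 2 V y$ ($o{\left(y,V \right)} = V y + V y = 2 V y$)
$t = 31870144916$ ($t = \left(-255004\right) \left(-124979\right) = 31870144916$)
$\frac{1}{t + o{\left(-999,4 \cdot 25 \left(-3\right) \right)}} = \frac{1}{31870144916 + 2 \cdot 4 \cdot 25 \left(-3\right) \left(-999\right)} = \frac{1}{31870144916 + 2 \cdot 100 \left(-3\right) \left(-999\right)} = \frac{1}{31870144916 + 2 \left(-300\right) \left(-999\right)} = \frac{1}{31870144916 + 599400} = \frac{1}{31870744316}$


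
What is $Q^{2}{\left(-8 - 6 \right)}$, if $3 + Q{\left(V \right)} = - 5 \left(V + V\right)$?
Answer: $18769$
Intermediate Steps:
$Q{\left(V \right)} = -3 - 10 V$ ($Q{\left(V \right)} = -3 - 5 \left(V + V\right) = -3 - 5 \cdot 2 V = -3 - 10 V$)
$Q^{2}{\left(-8 - 6 \right)} = \left(-3 - 10 \left(-8 - 6\right)\right)^{2} = \left(-3 - -140\right)^{2} = \left(-3 + 140\right)^{2} = 137^{2} = 18769$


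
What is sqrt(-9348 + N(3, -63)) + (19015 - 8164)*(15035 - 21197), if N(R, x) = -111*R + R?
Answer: -66863862 + I*sqrt(9678) ≈ -6.6864e+7 + 98.377*I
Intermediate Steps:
N(R, x) = -110*R
sqrt(-9348 + N(3, -63)) + (19015 - 8164)*(15035 - 21197) = sqrt(-9348 - 110*3) + (19015 - 8164)*(15035 - 21197) = sqrt(-9348 - 330) + 10851*(-6162) = sqrt(-9678) - 66863862 = I*sqrt(9678) - 66863862 = -66863862 + I*sqrt(9678)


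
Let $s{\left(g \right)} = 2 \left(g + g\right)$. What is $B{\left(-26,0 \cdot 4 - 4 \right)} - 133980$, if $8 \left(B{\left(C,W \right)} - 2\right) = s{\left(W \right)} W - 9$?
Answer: $- \frac{1071769}{8} \approx -1.3397 \cdot 10^{5}$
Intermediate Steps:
$s{\left(g \right)} = 4 g$ ($s{\left(g \right)} = 2 \cdot 2 g = 4 g$)
$B{\left(C,W \right)} = \frac{7}{8} + \frac{W^{2}}{2}$ ($B{\left(C,W \right)} = 2 + \frac{4 W W - 9}{8} = 2 + \frac{4 W^{2} - 9}{8} = 2 + \frac{-9 + 4 W^{2}}{8} = 2 + \left(- \frac{9}{8} + \frac{W^{2}}{2}\right) = \frac{7}{8} + \frac{W^{2}}{2}$)
$B{\left(-26,0 \cdot 4 - 4 \right)} - 133980 = \left(\frac{7}{8} + \frac{\left(0 \cdot 4 - 4\right)^{2}}{2}\right) - 133980 = \left(\frac{7}{8} + \frac{\left(0 - 4\right)^{2}}{2}\right) - 133980 = \left(\frac{7}{8} + \frac{\left(-4\right)^{2}}{2}\right) - 133980 = \left(\frac{7}{8} + \frac{1}{2} \cdot 16\right) - 133980 = \left(\frac{7}{8} + 8\right) - 133980 = \frac{71}{8} - 133980 = - \frac{1071769}{8}$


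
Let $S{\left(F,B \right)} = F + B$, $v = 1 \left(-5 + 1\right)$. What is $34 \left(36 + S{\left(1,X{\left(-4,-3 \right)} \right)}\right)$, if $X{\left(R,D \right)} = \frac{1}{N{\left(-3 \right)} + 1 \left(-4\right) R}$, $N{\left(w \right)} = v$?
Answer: $\frac{7565}{6} \approx 1260.8$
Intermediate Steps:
$v = -4$ ($v = 1 \left(-4\right) = -4$)
$N{\left(w \right)} = -4$
$X{\left(R,D \right)} = \frac{1}{-4 - 4 R}$ ($X{\left(R,D \right)} = \frac{1}{-4 + 1 \left(-4\right) R} = \frac{1}{-4 - 4 R}$)
$S{\left(F,B \right)} = B + F$
$34 \left(36 + S{\left(1,X{\left(-4,-3 \right)} \right)}\right) = 34 \left(36 + \left(- \frac{1}{4 + 4 \left(-4\right)} + 1\right)\right) = 34 \left(36 + \left(- \frac{1}{4 - 16} + 1\right)\right) = 34 \left(36 + \left(- \frac{1}{-12} + 1\right)\right) = 34 \left(36 + \left(\left(-1\right) \left(- \frac{1}{12}\right) + 1\right)\right) = 34 \left(36 + \left(\frac{1}{12} + 1\right)\right) = 34 \left(36 + \frac{13}{12}\right) = 34 \cdot \frac{445}{12} = \frac{7565}{6}$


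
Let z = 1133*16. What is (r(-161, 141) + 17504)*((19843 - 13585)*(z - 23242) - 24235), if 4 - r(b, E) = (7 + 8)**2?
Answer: -553533823101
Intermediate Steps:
z = 18128
r(b, E) = -221 (r(b, E) = 4 - (7 + 8)**2 = 4 - 1*15**2 = 4 - 1*225 = 4 - 225 = -221)
(r(-161, 141) + 17504)*((19843 - 13585)*(z - 23242) - 24235) = (-221 + 17504)*((19843 - 13585)*(18128 - 23242) - 24235) = 17283*(6258*(-5114) - 24235) = 17283*(-32003412 - 24235) = 17283*(-32027647) = -553533823101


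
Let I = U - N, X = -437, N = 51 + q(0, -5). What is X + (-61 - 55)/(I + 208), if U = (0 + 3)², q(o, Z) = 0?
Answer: -36329/83 ≈ -437.70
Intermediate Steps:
N = 51 (N = 51 + 0 = 51)
U = 9 (U = 3² = 9)
I = -42 (I = 9 - 1*51 = 9 - 51 = -42)
X + (-61 - 55)/(I + 208) = -437 + (-61 - 55)/(-42 + 208) = -437 - 116/166 = -437 - 116*1/166 = -437 - 58/83 = -36329/83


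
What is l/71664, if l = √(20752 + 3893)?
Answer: √24645/71664 ≈ 0.0021906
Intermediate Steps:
l = √24645 ≈ 156.99
l/71664 = √24645/71664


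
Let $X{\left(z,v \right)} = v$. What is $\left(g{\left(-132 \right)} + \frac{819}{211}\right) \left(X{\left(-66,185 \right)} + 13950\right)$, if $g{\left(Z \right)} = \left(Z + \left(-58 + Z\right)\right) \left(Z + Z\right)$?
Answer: $\frac{253546661445}{211} \approx 1.2016 \cdot 10^{9}$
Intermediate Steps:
$g{\left(Z \right)} = 2 Z \left(-58 + 2 Z\right)$ ($g{\left(Z \right)} = \left(-58 + 2 Z\right) 2 Z = 2 Z \left(-58 + 2 Z\right)$)
$\left(g{\left(-132 \right)} + \frac{819}{211}\right) \left(X{\left(-66,185 \right)} + 13950\right) = \left(4 \left(-132\right) \left(-29 - 132\right) + \frac{819}{211}\right) \left(185 + 13950\right) = \left(4 \left(-132\right) \left(-161\right) + 819 \cdot \frac{1}{211}\right) 14135 = \left(85008 + \frac{819}{211}\right) 14135 = \frac{17937507}{211} \cdot 14135 = \frac{253546661445}{211}$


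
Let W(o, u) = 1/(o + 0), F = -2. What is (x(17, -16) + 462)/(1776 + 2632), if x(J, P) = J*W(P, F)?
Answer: 7375/70528 ≈ 0.10457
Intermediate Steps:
W(o, u) = 1/o
x(J, P) = J/P
(x(17, -16) + 462)/(1776 + 2632) = (17/(-16) + 462)/(1776 + 2632) = (17*(-1/16) + 462)/4408 = (-17/16 + 462)*(1/4408) = (7375/16)*(1/4408) = 7375/70528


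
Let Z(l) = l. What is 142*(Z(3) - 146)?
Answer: -20306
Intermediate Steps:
142*(Z(3) - 146) = 142*(3 - 146) = 142*(-143) = -20306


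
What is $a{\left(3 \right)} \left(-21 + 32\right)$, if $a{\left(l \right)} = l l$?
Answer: $99$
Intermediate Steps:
$a{\left(l \right)} = l^{2}$
$a{\left(3 \right)} \left(-21 + 32\right) = 3^{2} \left(-21 + 32\right) = 9 \cdot 11 = 99$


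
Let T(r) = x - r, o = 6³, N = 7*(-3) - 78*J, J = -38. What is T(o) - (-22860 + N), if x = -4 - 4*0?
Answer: 19697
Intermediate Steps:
x = -4 (x = -4 + 0 = -4)
N = 2943 (N = 7*(-3) - 78*(-38) = -21 + 2964 = 2943)
o = 216
T(r) = -4 - r
T(o) - (-22860 + N) = (-4 - 1*216) - (-22860 + 2943) = (-4 - 216) - 1*(-19917) = -220 + 19917 = 19697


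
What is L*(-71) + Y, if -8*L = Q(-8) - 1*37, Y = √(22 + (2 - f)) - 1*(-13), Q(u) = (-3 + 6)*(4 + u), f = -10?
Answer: -3375/8 + √34 ≈ -416.04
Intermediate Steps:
Q(u) = 12 + 3*u (Q(u) = 3*(4 + u) = 12 + 3*u)
Y = 13 + √34 (Y = √(22 + (2 - 1*(-10))) - 1*(-13) = √(22 + (2 + 10)) + 13 = √(22 + 12) + 13 = √34 + 13 = 13 + √34 ≈ 18.831)
L = 49/8 (L = -((12 + 3*(-8)) - 1*37)/8 = -((12 - 24) - 37)/8 = -(-12 - 37)/8 = -⅛*(-49) = 49/8 ≈ 6.1250)
L*(-71) + Y = (49/8)*(-71) + (13 + √34) = -3479/8 + (13 + √34) = -3375/8 + √34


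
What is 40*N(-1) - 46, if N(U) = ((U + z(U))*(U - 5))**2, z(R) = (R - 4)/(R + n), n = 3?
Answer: 17594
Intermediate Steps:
z(R) = (-4 + R)/(3 + R) (z(R) = (R - 4)/(R + 3) = (-4 + R)/(3 + R))
N(U) = (-5 + U)**2*(U + (-4 + U)/(3 + U))**2 (N(U) = ((U + (-4 + U)/(3 + U))*(U - 5))**2 = ((U + (-4 + U)/(3 + U))*(-5 + U))**2 = ((-5 + U)*(U + (-4 + U)/(3 + U)))**2 = (-5 + U)**2*(U + (-4 + U)/(3 + U))**2)
40*N(-1) - 46 = 40*((-5 - 1)**2*(-4 - 1 - (3 - 1))**2/(3 - 1)**2) - 46 = 40*((-6)**2*(-4 - 1 - 1*2)**2/2**2) - 46 = 40*(36*(1/4)*(-4 - 1 - 2)**2) - 46 = 40*(36*(1/4)*(-7)**2) - 46 = 40*(36*(1/4)*49) - 46 = 40*441 - 46 = 17640 - 46 = 17594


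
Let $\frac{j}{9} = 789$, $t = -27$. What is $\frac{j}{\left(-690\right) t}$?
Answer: $\frac{263}{690} \approx 0.38116$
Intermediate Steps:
$j = 7101$ ($j = 9 \cdot 789 = 7101$)
$\frac{j}{\left(-690\right) t} = \frac{7101}{\left(-690\right) \left(-27\right)} = \frac{7101}{18630} = 7101 \cdot \frac{1}{18630} = \frac{263}{690}$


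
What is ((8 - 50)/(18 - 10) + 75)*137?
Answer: 38223/4 ≈ 9555.8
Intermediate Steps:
((8 - 50)/(18 - 10) + 75)*137 = (-42/8 + 75)*137 = (-42*⅛ + 75)*137 = (-21/4 + 75)*137 = (279/4)*137 = 38223/4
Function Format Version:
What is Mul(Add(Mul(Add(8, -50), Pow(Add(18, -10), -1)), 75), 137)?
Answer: Rational(38223, 4) ≈ 9555.8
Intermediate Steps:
Mul(Add(Mul(Add(8, -50), Pow(Add(18, -10), -1)), 75), 137) = Mul(Add(Mul(-42, Pow(8, -1)), 75), 137) = Mul(Add(Mul(-42, Rational(1, 8)), 75), 137) = Mul(Add(Rational(-21, 4), 75), 137) = Mul(Rational(279, 4), 137) = Rational(38223, 4)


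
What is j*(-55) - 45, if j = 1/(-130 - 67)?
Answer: -8810/197 ≈ -44.721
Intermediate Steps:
j = -1/197 (j = 1/(-197) = -1/197 ≈ -0.0050761)
j*(-55) - 45 = -1/197*(-55) - 45 = 55/197 - 45 = -8810/197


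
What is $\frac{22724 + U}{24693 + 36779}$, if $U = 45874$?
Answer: $\frac{34299}{30736} \approx 1.1159$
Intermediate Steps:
$\frac{22724 + U}{24693 + 36779} = \frac{22724 + 45874}{24693 + 36779} = \frac{68598}{61472} = 68598 \cdot \frac{1}{61472} = \frac{34299}{30736}$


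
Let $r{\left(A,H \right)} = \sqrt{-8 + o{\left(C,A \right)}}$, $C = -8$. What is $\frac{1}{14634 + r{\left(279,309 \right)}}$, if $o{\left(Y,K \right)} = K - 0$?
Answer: $\frac{54}{790235} - \frac{\sqrt{271}}{214153685} \approx 6.8257 \cdot 10^{-5}$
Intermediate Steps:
$o{\left(Y,K \right)} = K$ ($o{\left(Y,K \right)} = K + 0 = K$)
$r{\left(A,H \right)} = \sqrt{-8 + A}$
$\frac{1}{14634 + r{\left(279,309 \right)}} = \frac{1}{14634 + \sqrt{-8 + 279}} = \frac{1}{14634 + \sqrt{271}}$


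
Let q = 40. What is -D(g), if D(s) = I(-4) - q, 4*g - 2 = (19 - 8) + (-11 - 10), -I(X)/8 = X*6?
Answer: -152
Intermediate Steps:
I(X) = -48*X (I(X) = -8*X*6 = -48*X)
g = -2 (g = ½ + ((19 - 8) + (-11 - 10))/4 = ½ + (11 - 21)/4 = ½ + (¼)*(-10) = ½ - 5/2 = -2)
D(s) = 152 (D(s) = -48*(-4) - 1*40 = 192 - 40 = 152)
-D(g) = -1*152 = -152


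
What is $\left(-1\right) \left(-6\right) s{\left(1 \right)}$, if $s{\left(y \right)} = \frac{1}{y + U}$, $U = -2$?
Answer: $-6$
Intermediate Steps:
$s{\left(y \right)} = \frac{1}{-2 + y}$ ($s{\left(y \right)} = \frac{1}{y - 2} = \frac{1}{-2 + y}$)
$\left(-1\right) \left(-6\right) s{\left(1 \right)} = \frac{\left(-1\right) \left(-6\right)}{-2 + 1} = \frac{6}{-1} = 6 \left(-1\right) = -6$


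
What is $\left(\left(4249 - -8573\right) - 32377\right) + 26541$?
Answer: $6986$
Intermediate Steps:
$\left(\left(4249 - -8573\right) - 32377\right) + 26541 = \left(\left(4249 + 8573\right) - 32377\right) + 26541 = \left(12822 - 32377\right) + 26541 = -19555 + 26541 = 6986$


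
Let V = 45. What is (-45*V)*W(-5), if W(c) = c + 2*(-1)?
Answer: 14175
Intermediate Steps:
W(c) = -2 + c (W(c) = c - 2 = -2 + c)
(-45*V)*W(-5) = (-45*45)*(-2 - 5) = -2025*(-7) = 14175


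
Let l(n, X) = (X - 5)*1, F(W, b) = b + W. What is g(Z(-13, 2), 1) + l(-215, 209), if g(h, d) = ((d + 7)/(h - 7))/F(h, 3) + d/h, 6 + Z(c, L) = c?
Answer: 201519/988 ≈ 203.97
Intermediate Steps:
Z(c, L) = -6 + c
F(W, b) = W + b
g(h, d) = d/h + (7 + d)/((-7 + h)*(3 + h)) (g(h, d) = ((d + 7)/(h - 7))/(h + 3) + d/h = ((7 + d)/(-7 + h))/(3 + h) + d/h = (7 + d)/((-7 + h)*(3 + h)) + d/h = d/h + (7 + d)/((-7 + h)*(3 + h)))
l(n, X) = -5 + X (l(n, X) = (-5 + X)*1 = -5 + X)
g(Z(-13, 2), 1) + l(-215, 209) = (-21*1 + 7*(-6 - 13) + 1*(-6 - 13)**2 - 3*1*(-6 - 13))/((-6 - 13)*(-21 + (-6 - 13)**2 - 4*(-6 - 13))) + (-5 + 209) = (-21 + 7*(-19) + 1*(-19)**2 - 3*1*(-19))/((-19)*(-21 + (-19)**2 - 4*(-19))) + 204 = -(-21 - 133 + 1*361 + 57)/(19*(-21 + 361 + 76)) + 204 = -1/19*(-21 - 133 + 361 + 57)/416 + 204 = -1/19*1/416*264 + 204 = -33/988 + 204 = 201519/988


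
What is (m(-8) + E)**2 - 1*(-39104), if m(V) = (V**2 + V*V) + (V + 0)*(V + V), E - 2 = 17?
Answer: 114729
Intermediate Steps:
E = 19 (E = 2 + 17 = 19)
m(V) = 4*V**2 (m(V) = (V**2 + V**2) + V*(2*V) = 2*V**2 + 2*V**2 = 4*V**2)
(m(-8) + E)**2 - 1*(-39104) = (4*(-8)**2 + 19)**2 - 1*(-39104) = (4*64 + 19)**2 + 39104 = (256 + 19)**2 + 39104 = 275**2 + 39104 = 75625 + 39104 = 114729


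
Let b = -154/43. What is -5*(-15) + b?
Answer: 3071/43 ≈ 71.419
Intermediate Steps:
b = -154/43 (b = -154*1/43 = -154/43 ≈ -3.5814)
-5*(-15) + b = -5*(-15) - 154/43 = 75 - 154/43 = 3071/43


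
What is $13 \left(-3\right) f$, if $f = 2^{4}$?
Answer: $-624$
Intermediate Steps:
$f = 16$
$13 \left(-3\right) f = 13 \left(-3\right) 16 = \left(-39\right) 16 = -624$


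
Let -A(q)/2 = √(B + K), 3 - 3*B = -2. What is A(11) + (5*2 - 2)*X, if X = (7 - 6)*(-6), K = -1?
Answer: -48 - 2*√6/3 ≈ -49.633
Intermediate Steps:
B = 5/3 (B = 1 - ⅓*(-2) = 1 + ⅔ = 5/3 ≈ 1.6667)
A(q) = -2*√6/3 (A(q) = -2*√(5/3 - 1) = -2*√6/3)
X = -6 (X = 1*(-6) = -6)
A(11) + (5*2 - 2)*X = -2*√6/3 + (5*2 - 2)*(-6) = -2*√6/3 + (10 - 2)*(-6) = -2*√6/3 + 8*(-6) = -2*√6/3 - 48 = -48 - 2*√6/3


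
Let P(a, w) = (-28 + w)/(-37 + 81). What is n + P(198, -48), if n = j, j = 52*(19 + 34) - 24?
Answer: 30033/11 ≈ 2730.3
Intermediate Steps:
P(a, w) = -7/11 + w/44 (P(a, w) = (-28 + w)/44 = (-28 + w)*(1/44) = -7/11 + w/44)
j = 2732 (j = 52*53 - 24 = 2756 - 24 = 2732)
n = 2732
n + P(198, -48) = 2732 + (-7/11 + (1/44)*(-48)) = 2732 + (-7/11 - 12/11) = 2732 - 19/11 = 30033/11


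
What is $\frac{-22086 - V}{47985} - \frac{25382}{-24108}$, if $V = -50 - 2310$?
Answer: $\frac{360739}{562110} \approx 0.64176$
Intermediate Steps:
$V = -2360$ ($V = -50 - 2310 = -2360$)
$\frac{-22086 - V}{47985} - \frac{25382}{-24108} = \frac{-22086 - -2360}{47985} - \frac{25382}{-24108} = \left(-22086 + 2360\right) \frac{1}{47985} - - \frac{259}{246} = \left(-19726\right) \frac{1}{47985} + \frac{259}{246} = - \frac{2818}{6855} + \frac{259}{246} = \frac{360739}{562110}$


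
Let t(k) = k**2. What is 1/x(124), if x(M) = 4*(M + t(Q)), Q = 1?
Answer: 1/500 ≈ 0.0020000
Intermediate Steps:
x(M) = 4 + 4*M (x(M) = 4*(M + 1**2) = 4*(M + 1) = 4*(1 + M) = 4 + 4*M)
1/x(124) = 1/(4 + 4*124) = 1/(4 + 496) = 1/500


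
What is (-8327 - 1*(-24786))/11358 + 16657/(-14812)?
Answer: 27300251/84117348 ≈ 0.32455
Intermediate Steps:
(-8327 - 1*(-24786))/11358 + 16657/(-14812) = (-8327 + 24786)*(1/11358) + 16657*(-1/14812) = 16459*(1/11358) - 16657/14812 = 16459/11358 - 16657/14812 = 27300251/84117348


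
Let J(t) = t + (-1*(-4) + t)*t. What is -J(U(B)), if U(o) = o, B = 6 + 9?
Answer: -300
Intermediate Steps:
B = 15
J(t) = t + t*(4 + t) (J(t) = t + (4 + t)*t = t + t*(4 + t))
-J(U(B)) = -15*(5 + 15) = -15*20 = -1*300 = -300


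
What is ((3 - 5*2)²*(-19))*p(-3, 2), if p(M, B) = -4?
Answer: 3724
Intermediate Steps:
((3 - 5*2)²*(-19))*p(-3, 2) = ((3 - 5*2)²*(-19))*(-4) = ((3 - 10)²*(-19))*(-4) = ((-7)²*(-19))*(-4) = (49*(-19))*(-4) = -931*(-4) = 3724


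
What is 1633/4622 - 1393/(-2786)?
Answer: 1972/2311 ≈ 0.85331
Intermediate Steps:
1633/4622 - 1393/(-2786) = 1633*(1/4622) - 1393*(-1/2786) = 1633/4622 + 1/2 = 1972/2311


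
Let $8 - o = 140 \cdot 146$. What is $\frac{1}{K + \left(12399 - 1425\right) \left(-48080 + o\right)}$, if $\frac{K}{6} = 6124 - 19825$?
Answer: $- \frac{1}{751932894} \approx -1.3299 \cdot 10^{-9}$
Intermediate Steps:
$K = -82206$ ($K = 6 \left(6124 - 19825\right) = 6 \left(-13701\right) = -82206$)
$o = -20432$ ($o = 8 - 140 \cdot 146 = 8 - 20440 = -20432$)
$\frac{1}{K + \left(12399 - 1425\right) \left(-48080 + o\right)} = \frac{1}{-82206 + \left(12399 - 1425\right) \left(-48080 - 20432\right)} = \frac{1}{-82206 + 10974 \left(-68512\right)} = \frac{1}{-82206 - 751850688} = \frac{1}{-751932894} = - \frac{1}{751932894}$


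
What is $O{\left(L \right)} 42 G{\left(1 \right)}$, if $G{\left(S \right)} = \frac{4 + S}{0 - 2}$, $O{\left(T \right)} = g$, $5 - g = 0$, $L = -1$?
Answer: $-525$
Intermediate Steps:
$g = 5$ ($g = 5 - 0 = 5 + 0 = 5$)
$O{\left(T \right)} = 5$
$G{\left(S \right)} = -2 - \frac{S}{2}$ ($G{\left(S \right)} = \frac{4 + S}{-2} = \left(4 + S\right) \left(- \frac{1}{2}\right) = -2 - \frac{S}{2}$)
$O{\left(L \right)} 42 G{\left(1 \right)} = 5 \cdot 42 \left(-2 - \frac{1}{2}\right) = 210 \left(-2 - \frac{1}{2}\right) = 210 \left(- \frac{5}{2}\right) = -525$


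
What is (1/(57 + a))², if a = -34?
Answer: 1/529 ≈ 0.0018904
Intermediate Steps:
(1/(57 + a))² = (1/(57 - 34))² = (1/23)² = 1/529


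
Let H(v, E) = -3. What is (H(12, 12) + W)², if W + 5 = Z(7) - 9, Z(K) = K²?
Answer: 1024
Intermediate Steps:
W = 35 (W = -5 + (7² - 9) = -5 + (49 - 9) = -5 + 40 = 35)
(H(12, 12) + W)² = (-3 + 35)² = 32² = 1024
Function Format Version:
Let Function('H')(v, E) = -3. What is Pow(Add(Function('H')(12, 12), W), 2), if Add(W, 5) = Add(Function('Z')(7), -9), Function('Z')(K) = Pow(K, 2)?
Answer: 1024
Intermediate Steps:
W = 35 (W = Add(-5, Add(Pow(7, 2), -9)) = Add(-5, Add(49, -9)) = Add(-5, 40) = 35)
Pow(Add(Function('H')(12, 12), W), 2) = Pow(Add(-3, 35), 2) = Pow(32, 2) = 1024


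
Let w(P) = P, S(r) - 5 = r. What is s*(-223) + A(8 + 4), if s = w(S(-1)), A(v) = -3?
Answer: -895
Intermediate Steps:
S(r) = 5 + r
s = 4 (s = 5 - 1 = 4)
s*(-223) + A(8 + 4) = 4*(-223) - 3 = -892 - 3 = -895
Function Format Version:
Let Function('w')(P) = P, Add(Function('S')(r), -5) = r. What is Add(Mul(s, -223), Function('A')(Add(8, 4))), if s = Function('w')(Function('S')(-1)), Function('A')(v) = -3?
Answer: -895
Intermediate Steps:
Function('S')(r) = Add(5, r)
s = 4 (s = Add(5, -1) = 4)
Add(Mul(s, -223), Function('A')(Add(8, 4))) = Add(Mul(4, -223), -3) = Add(-892, -3) = -895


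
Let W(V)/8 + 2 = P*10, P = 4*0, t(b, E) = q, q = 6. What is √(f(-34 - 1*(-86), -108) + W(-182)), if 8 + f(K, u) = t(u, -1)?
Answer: 3*I*√2 ≈ 4.2426*I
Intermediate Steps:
t(b, E) = 6
P = 0
f(K, u) = -2 (f(K, u) = -8 + 6 = -2)
W(V) = -16 (W(V) = -16 + 8*(0*10) = -16 + 8*0 = -16 + 0 = -16)
√(f(-34 - 1*(-86), -108) + W(-182)) = √(-2 - 16) = √(-18) = 3*I*√2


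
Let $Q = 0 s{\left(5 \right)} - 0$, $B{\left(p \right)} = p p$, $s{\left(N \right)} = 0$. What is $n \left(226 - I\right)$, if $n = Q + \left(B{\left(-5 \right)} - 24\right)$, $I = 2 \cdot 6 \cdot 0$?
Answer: $226$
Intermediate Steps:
$I = 0$ ($I = 12 \cdot 0 = 0$)
$B{\left(p \right)} = p^{2}$
$Q = 0$ ($Q = 0 \cdot 0 - 0 = 0 + 0 = 0$)
$n = 1$ ($n = 0 - \left(24 - \left(-5\right)^{2}\right) = 0 + \left(25 - 24\right) = 0 + 1 = 1$)
$n \left(226 - I\right) = 1 \left(226 - 0\right) = 1 \left(226 + 0\right) = 1 \cdot 226 = 226$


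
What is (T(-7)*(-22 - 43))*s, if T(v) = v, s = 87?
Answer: 39585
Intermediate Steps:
(T(-7)*(-22 - 43))*s = -7*(-22 - 43)*87 = -7*(-65)*87 = 455*87 = 39585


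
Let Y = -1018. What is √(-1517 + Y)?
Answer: 13*I*√15 ≈ 50.349*I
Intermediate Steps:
√(-1517 + Y) = √(-1517 - 1018) = √(-2535) = 13*I*√15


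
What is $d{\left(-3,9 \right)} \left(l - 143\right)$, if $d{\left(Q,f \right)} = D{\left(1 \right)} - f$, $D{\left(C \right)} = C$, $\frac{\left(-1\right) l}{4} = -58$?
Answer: $-712$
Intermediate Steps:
$l = 232$ ($l = \left(-4\right) \left(-58\right) = 232$)
$d{\left(Q,f \right)} = 1 - f$
$d{\left(-3,9 \right)} \left(l - 143\right) = \left(1 - 9\right) \left(232 - 143\right) = \left(1 - 9\right) 89 = \left(-8\right) 89 = -712$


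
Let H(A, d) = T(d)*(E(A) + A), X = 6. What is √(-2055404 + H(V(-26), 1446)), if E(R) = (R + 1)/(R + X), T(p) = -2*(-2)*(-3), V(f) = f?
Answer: I*√2055107 ≈ 1433.6*I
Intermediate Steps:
T(p) = -12 (T(p) = 4*(-3) = -12)
E(R) = (1 + R)/(6 + R) (E(R) = (R + 1)/(R + 6) = (1 + R)/(6 + R))
H(A, d) = -12*A - 12*(1 + A)/(6 + A) (H(A, d) = -12*((1 + A)/(6 + A) + A) = -12*(A + (1 + A)/(6 + A)) = -12*A - 12*(1 + A)/(6 + A))
√(-2055404 + H(V(-26), 1446)) = √(-2055404 + 12*(-1 - 1*(-26)² - 7*(-26))/(6 - 26)) = √(-2055404 + 12*(-1 - 1*676 + 182)/(-20)) = √(-2055404 + 12*(-1/20)*(-1 - 676 + 182)) = √(-2055404 + 12*(-1/20)*(-495)) = √(-2055404 + 297) = √(-2055107) = I*√2055107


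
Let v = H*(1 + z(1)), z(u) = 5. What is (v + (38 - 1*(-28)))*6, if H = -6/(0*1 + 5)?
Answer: 1764/5 ≈ 352.80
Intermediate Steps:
H = -6/5 (H = -6/(0 + 5) = -6/5 ≈ -1.2000)
v = -36/5 (v = -6*(1 + 5)/5 = -6/5*6 = -36/5 ≈ -7.2000)
(v + (38 - 1*(-28)))*6 = (-36/5 + (38 - 1*(-28)))*6 = (-36/5 + (38 + 28))*6 = (-36/5 + 66)*6 = (294/5)*6 = 1764/5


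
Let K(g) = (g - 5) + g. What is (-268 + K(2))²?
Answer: 72361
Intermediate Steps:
K(g) = -5 + 2*g (K(g) = (-5 + g) + g = -5 + 2*g)
(-268 + K(2))² = (-268 + (-5 + 2*2))² = (-268 + (-5 + 4))² = (-268 - 1)² = (-269)² = 72361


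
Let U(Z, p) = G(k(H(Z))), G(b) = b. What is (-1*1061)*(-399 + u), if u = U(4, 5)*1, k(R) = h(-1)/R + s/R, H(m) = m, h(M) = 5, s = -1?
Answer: 422278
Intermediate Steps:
k(R) = 4/R (k(R) = 5/R - 1/R = 4/R)
U(Z, p) = 4/Z
u = 1 (u = (4/4)*1 = (4*(¼))*1 = 1*1 = 1)
(-1*1061)*(-399 + u) = (-1*1061)*(-399 + 1) = -1061*(-398) = 422278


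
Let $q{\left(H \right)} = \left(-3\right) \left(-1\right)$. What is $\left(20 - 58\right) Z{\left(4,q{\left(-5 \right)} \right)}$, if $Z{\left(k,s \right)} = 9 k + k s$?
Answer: $-1824$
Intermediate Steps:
$q{\left(H \right)} = 3$
$\left(20 - 58\right) Z{\left(4,q{\left(-5 \right)} \right)} = \left(20 - 58\right) 4 \left(9 + 3\right) = - 38 \cdot 4 \cdot 12 = \left(-38\right) 48 = -1824$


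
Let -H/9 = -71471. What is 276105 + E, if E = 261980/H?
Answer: 177601766075/643239 ≈ 2.7611e+5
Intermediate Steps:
H = 643239 (H = -9*(-71471) = 643239)
E = 261980/643239 ≈ 0.40728
276105 + E = 276105 + 261980/643239 = 177601766075/643239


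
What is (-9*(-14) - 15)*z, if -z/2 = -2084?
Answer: 462648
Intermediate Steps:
z = 4168 (z = -2*(-2084) = 4168)
(-9*(-14) - 15)*z = (-9*(-14) - 15)*4168 = (126 - 15)*4168 = 111*4168 = 462648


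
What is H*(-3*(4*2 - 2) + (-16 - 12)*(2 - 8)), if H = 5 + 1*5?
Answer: 1500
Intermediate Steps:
H = 10 (H = 5 + 5 = 10)
H*(-3*(4*2 - 2) + (-16 - 12)*(2 - 8)) = 10*(-3*(4*2 - 2) + (-16 - 12)*(2 - 8)) = 10*(-3*(8 - 2) - 28*(-6)) = 10*(-3*6 + 168) = 10*(-18 + 168) = 10*150 = 1500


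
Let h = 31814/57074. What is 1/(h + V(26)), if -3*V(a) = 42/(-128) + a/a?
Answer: 5479104/1827053 ≈ 2.9989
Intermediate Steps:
V(a) = -43/192 (V(a) = -(42/(-128) + a/a)/3 = -(42*(-1/128) + 1)/3 = -(-21/64 + 1)/3 = -⅓*43/64 = -43/192)
h = 15907/28537 (h = 31814*(1/57074) = 15907/28537 ≈ 0.55742)
1/(h + V(26)) = 1/(15907/28537 - 43/192) = 1/(1827053/5479104) = 5479104/1827053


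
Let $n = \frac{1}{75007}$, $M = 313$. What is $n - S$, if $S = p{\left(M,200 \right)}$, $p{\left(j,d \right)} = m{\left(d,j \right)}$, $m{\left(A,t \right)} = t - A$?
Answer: $- \frac{8475790}{75007} \approx -113.0$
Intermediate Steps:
$p{\left(j,d \right)} = j - d$
$n = \frac{1}{75007} \approx 1.3332 \cdot 10^{-5}$
$S = 113$ ($S = 313 - 200 = 113$)
$n - S = \frac{1}{75007} - 113 = - \frac{8475790}{75007}$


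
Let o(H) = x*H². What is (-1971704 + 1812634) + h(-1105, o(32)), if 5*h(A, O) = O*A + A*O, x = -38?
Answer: 17040034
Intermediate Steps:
o(H) = -38*H²
h(A, O) = 2*A*O/5 (h(A, O) = (O*A + A*O)/5 = (A*O + A*O)/5 = (2*A*O)/5 = 2*A*O/5)
(-1971704 + 1812634) + h(-1105, o(32)) = (-1971704 + 1812634) + (⅖)*(-1105)*(-38*32²) = -159070 + (⅖)*(-1105)*(-38*1024) = -159070 + (⅖)*(-1105)*(-38912) = -159070 + 17199104 = 17040034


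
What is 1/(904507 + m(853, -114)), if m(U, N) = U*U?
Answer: 1/1632116 ≈ 6.1270e-7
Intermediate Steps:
m(U, N) = U**2
1/(904507 + m(853, -114)) = 1/(904507 + 853**2) = 1/(904507 + 727609) = 1/1632116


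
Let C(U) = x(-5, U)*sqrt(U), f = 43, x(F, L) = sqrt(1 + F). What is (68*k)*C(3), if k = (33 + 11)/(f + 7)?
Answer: 2992*I*sqrt(3)/25 ≈ 207.29*I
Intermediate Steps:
C(U) = 2*I*sqrt(U) (C(U) = sqrt(1 - 5)*sqrt(U) = sqrt(-4)*sqrt(U) = (2*I)*sqrt(U) = 2*I*sqrt(U))
k = 22/25 (k = (33 + 11)/(43 + 7) = 44/50 = 44*(1/50) = 22/25 ≈ 0.88000)
(68*k)*C(3) = (68*(22/25))*(2*I*sqrt(3)) = 1496*(2*I*sqrt(3))/25 = 2992*I*sqrt(3)/25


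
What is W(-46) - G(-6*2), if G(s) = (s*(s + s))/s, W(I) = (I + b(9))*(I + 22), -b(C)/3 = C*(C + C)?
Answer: 12792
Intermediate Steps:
b(C) = -6*C² (b(C) = -3*C*(C + C) = -3*C*2*C = -6*C²)
W(I) = (-486 + I)*(22 + I) (W(I) = (I - 6*9²)*(I + 22) = (I - 6*81)*(22 + I) = (I - 486)*(22 + I) = (-486 + I)*(22 + I))
G(s) = 2*s (G(s) = (s*(2*s))/s = (2*s²)/s = 2*s)
W(-46) - G(-6*2) = (-10692 + (-46)² - 464*(-46)) - 2*(-6*2) = (-10692 + 2116 + 21344) - 2*(-12) = 12768 - 1*(-24) = 12768 + 24 = 12792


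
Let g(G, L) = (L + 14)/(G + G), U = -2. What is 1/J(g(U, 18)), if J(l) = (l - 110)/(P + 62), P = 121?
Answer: -183/118 ≈ -1.5508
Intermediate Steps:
g(G, L) = (14 + L)/(2*G) (g(G, L) = (14 + L)/((2*G)) = (14 + L)*(1/(2*G)) = (14 + L)/(2*G))
J(l) = -110/183 + l/183 (J(l) = (l - 110)/(121 + 62) = (-110 + l)/183 = (-110 + l)*(1/183) = -110/183 + l/183)
1/J(g(U, 18)) = 1/(-110/183 + ((½)*(14 + 18)/(-2))/183) = 1/(-110/183 + ((½)*(-½)*32)/183) = 1/(-110/183 + (1/183)*(-8)) = 1/(-110/183 - 8/183) = 1/(-118/183) = -183/118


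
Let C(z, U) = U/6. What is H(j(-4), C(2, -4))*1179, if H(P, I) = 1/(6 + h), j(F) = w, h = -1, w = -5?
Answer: 1179/5 ≈ 235.80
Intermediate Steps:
j(F) = -5
C(z, U) = U/6 (C(z, U) = U*(⅙) = U/6)
H(P, I) = ⅕ (H(P, I) = 1/(6 - 1) = 1/5 = ⅕)
H(j(-4), C(2, -4))*1179 = (⅕)*1179 = 1179/5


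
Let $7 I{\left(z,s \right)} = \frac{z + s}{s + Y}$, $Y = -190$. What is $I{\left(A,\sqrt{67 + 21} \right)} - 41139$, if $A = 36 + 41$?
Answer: $- \frac{1728416399}{42014} - \frac{89 \sqrt{22}}{42014} \approx -41139.0$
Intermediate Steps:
$A = 77$
$I{\left(z,s \right)} = \frac{s + z}{7 \left(-190 + s\right)}$ ($I{\left(z,s \right)} = \frac{\left(z + s\right) \frac{1}{s - 190}}{7} = \frac{\left(s + z\right) \frac{1}{-190 + s}}{7} = \frac{\frac{1}{-190 + s} \left(s + z\right)}{7} = \frac{s + z}{7 \left(-190 + s\right)}$)
$I{\left(A,\sqrt{67 + 21} \right)} - 41139 = \frac{\sqrt{67 + 21} + 77}{7 \left(-190 + \sqrt{67 + 21}\right)} - 41139 = \frac{\sqrt{88} + 77}{7 \left(-190 + \sqrt{88}\right)} - 41139 = \frac{2 \sqrt{22} + 77}{7 \left(-190 + 2 \sqrt{22}\right)} - 41139 = \frac{77 + 2 \sqrt{22}}{7 \left(-190 + 2 \sqrt{22}\right)} - 41139 = -41139 + \frac{77 + 2 \sqrt{22}}{7 \left(-190 + 2 \sqrt{22}\right)}$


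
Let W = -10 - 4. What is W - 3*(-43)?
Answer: 115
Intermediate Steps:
W = -14
W - 3*(-43) = -14 - 3*(-43) = -14 + 129 = 115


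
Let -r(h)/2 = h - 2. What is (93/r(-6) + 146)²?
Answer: 5900041/256 ≈ 23047.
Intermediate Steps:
r(h) = 4 - 2*h (r(h) = -2*(h - 2) = -2*(-2 + h) = 4 - 2*h)
(93/r(-6) + 146)² = (93/(4 - 2*(-6)) + 146)² = (93/(4 + 12) + 146)² = (93/16 + 146)² = (2429/16)² = 5900041/256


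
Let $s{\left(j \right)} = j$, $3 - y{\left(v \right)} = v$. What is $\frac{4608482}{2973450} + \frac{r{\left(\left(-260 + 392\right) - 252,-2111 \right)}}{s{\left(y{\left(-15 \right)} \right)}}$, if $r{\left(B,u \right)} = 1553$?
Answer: $\frac{18219847}{207450} \approx 87.828$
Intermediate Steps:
$y{\left(v \right)} = 3 - v$
$\frac{4608482}{2973450} + \frac{r{\left(\left(-260 + 392\right) - 252,-2111 \right)}}{s{\left(y{\left(-15 \right)} \right)}} = \frac{4608482}{2973450} + \frac{1553}{3 - -15} = 4608482 \cdot \frac{1}{2973450} + \frac{1553}{3 + 15} = \frac{53587}{34575} + \frac{1553}{18} = \frac{18219847}{207450}$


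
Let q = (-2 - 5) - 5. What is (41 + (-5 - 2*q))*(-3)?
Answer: -180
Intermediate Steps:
q = -12 (q = -7 - 5 = -12)
(41 + (-5 - 2*q))*(-3) = (41 + (-5 - 2*(-12)))*(-3) = (41 + (-5 + 24))*(-3) = (41 + 19)*(-3) = 60*(-3) = -180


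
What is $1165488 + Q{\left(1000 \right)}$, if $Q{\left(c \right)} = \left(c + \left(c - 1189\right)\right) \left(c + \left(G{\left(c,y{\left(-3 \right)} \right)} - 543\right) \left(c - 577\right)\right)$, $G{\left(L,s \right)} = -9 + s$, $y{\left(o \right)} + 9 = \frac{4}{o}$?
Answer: $-190933649$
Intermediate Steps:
$y{\left(o \right)} = -9 + \frac{4}{o}$
$Q{\left(c \right)} = \left(-1189 + 2 c\right) \left(\frac{973399}{3} - \frac{1684 c}{3}\right)$ ($Q{\left(c \right)} = \left(c + \left(c - 1189\right)\right) \left(c + \left(\left(-9 - \left(9 - \frac{4}{-3}\right)\right) - 543\right) \left(c - 577\right)\right) = \left(c + \left(-1189 + c\right)\right) \left(c + \left(\left(-9 + \left(-9 + 4 \left(- \frac{1}{3}\right)\right)\right) - 543\right) \left(-577 + c\right)\right) = \left(-1189 + 2 c\right) \left(c + \left(\left(-9 - \frac{31}{3}\right) - 543\right) \left(-577 + c\right)\right) = \left(-1189 + 2 c\right) \left(c + \left(- \frac{58}{3} - 543\right) \left(-577 + c\right)\right) = \left(-1189 + 2 c\right) \left(c - \frac{1687 \left(-577 + c\right)}{3}\right) = \left(-1189 + 2 c\right) \left(c - \left(- \frac{973399}{3} + \frac{1687 c}{3}\right)\right) = \left(-1189 + 2 c\right) \left(\frac{973399}{3} - \frac{1684 c}{3}\right)$)
$1165488 + Q{\left(1000 \right)} = 1165488 - \left(- \frac{2791702589}{3} + \frac{3368000000}{3}\right) = 1165488 - 192099137 = -190933649$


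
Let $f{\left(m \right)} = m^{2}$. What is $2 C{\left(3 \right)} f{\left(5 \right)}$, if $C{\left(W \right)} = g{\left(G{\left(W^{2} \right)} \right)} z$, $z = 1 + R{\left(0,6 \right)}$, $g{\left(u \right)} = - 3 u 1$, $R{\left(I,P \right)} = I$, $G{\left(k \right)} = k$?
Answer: $-1350$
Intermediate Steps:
$g{\left(u \right)} = - 3 u$
$z = 1$ ($z = 1 + 0 = 1$)
$C{\left(W \right)} = - 3 W^{2}$ ($C{\left(W \right)} = - 3 W^{2} \cdot 1 = - 3 W^{2}$)
$2 C{\left(3 \right)} f{\left(5 \right)} = 2 \left(- 3 \cdot 3^{2}\right) 5^{2} = 2 \left(\left(-3\right) 9\right) 25 = 2 \left(-27\right) 25 = \left(-54\right) 25 = -1350$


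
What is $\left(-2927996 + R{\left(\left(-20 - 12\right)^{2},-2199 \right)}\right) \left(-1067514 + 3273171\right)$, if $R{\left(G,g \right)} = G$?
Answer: $-6455896280604$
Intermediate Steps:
$\left(-2927996 + R{\left(\left(-20 - 12\right)^{2},-2199 \right)}\right) \left(-1067514 + 3273171\right) = \left(-2927996 + \left(-20 - 12\right)^{2}\right) \left(-1067514 + 3273171\right) = \left(-2927996 + \left(-32\right)^{2}\right) 2205657 = \left(-2927996 + 1024\right) 2205657 = \left(-2926972\right) 2205657 = -6455896280604$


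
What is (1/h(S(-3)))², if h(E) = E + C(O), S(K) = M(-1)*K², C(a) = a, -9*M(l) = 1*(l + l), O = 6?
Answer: 1/64 ≈ 0.015625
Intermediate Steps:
M(l) = -2*l/9 (M(l) = -(l + l)/9 = -2*l/9)
S(K) = 2*K²/9 (S(K) = (-2/9*(-1))*K² = 2*K²/9)
h(E) = 6 + E (h(E) = E + 6 = 6 + E)
(1/h(S(-3)))² = (1/(6 + (2/9)*(-3)²))² = (1/(6 + (2/9)*9))² = (1/(6 + 2))² = (1/8)² = (⅛)² = 1/64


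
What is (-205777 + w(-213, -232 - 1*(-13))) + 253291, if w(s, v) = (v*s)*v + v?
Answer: -10168398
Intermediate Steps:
w(s, v) = v + s*v**2 (w(s, v) = (s*v)*v + v = s*v**2 + v = v + s*v**2)
(-205777 + w(-213, -232 - 1*(-13))) + 253291 = (-205777 + (-232 - 1*(-13))*(1 - 213*(-232 - 1*(-13)))) + 253291 = (-205777 + (-232 + 13)*(1 - 213*(-232 + 13))) + 253291 = (-205777 - 219*(1 - 213*(-219))) + 253291 = (-205777 - 219*(1 + 46647)) + 253291 = (-205777 - 219*46648) + 253291 = (-205777 - 10215912) + 253291 = -10421689 + 253291 = -10168398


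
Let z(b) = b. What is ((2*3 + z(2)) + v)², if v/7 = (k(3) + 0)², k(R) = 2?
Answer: 1296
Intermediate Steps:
v = 28 (v = 7*(2 + 0)² = 7*2² = 7*4 = 28)
((2*3 + z(2)) + v)² = ((2*3 + 2) + 28)² = ((6 + 2) + 28)² = (8 + 28)² = 36² = 1296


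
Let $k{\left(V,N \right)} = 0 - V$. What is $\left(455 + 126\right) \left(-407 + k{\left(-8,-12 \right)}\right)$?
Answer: $-231819$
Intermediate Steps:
$k{\left(V,N \right)} = - V$
$\left(455 + 126\right) \left(-407 + k{\left(-8,-12 \right)}\right) = \left(455 + 126\right) \left(-407 - -8\right) = 581 \left(-407 + 8\right) = 581 \left(-399\right) = -231819$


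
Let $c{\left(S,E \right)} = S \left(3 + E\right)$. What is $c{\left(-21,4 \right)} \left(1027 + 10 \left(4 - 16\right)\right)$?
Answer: $-133329$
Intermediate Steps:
$c{\left(-21,4 \right)} \left(1027 + 10 \left(4 - 16\right)\right) = - 21 \left(3 + 4\right) \left(1027 + 10 \left(4 - 16\right)\right) = \left(-21\right) 7 \left(1027 + 10 \left(-12\right)\right) = - 147 \left(1027 - 120\right) = \left(-147\right) 907 = -133329$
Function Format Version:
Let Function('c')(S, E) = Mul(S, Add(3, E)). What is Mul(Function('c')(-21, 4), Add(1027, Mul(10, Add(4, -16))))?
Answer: -133329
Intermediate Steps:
Mul(Function('c')(-21, 4), Add(1027, Mul(10, Add(4, -16)))) = Mul(Mul(-21, Add(3, 4)), Add(1027, Mul(10, Add(4, -16)))) = Mul(Mul(-21, 7), Add(1027, Mul(10, -12))) = Mul(-147, Add(1027, -120)) = Mul(-147, 907) = -133329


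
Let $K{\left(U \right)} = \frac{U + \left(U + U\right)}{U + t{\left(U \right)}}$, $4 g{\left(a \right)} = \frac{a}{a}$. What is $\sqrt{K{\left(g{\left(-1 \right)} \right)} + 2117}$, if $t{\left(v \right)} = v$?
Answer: $\frac{\sqrt{8474}}{2} \approx 46.027$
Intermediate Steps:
$g{\left(a \right)} = \frac{1}{4}$ ($g{\left(a \right)} = \frac{a \frac{1}{a}}{4} = \frac{1}{4} \cdot 1 = \frac{1}{4}$)
$K{\left(U \right)} = \frac{3}{2}$ ($K{\left(U \right)} = \frac{U + \left(U + U\right)}{U + U} = \frac{U + 2 U}{2 U} = 3 U \frac{1}{2 U} = \frac{3}{2}$)
$\sqrt{K{\left(g{\left(-1 \right)} \right)} + 2117} = \sqrt{\frac{3}{2} + 2117} = \sqrt{\frac{4237}{2}} = \frac{\sqrt{8474}}{2}$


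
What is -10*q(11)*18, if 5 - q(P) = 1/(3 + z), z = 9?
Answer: -885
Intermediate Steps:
q(P) = 59/12 (q(P) = 5 - 1/(3 + 9) = 5 - 1/12 = 59/12)
-10*q(11)*18 = -10*59/12*18 = -295/6*18 = -885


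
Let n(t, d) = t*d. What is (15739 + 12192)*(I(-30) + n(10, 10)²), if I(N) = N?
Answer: 278472070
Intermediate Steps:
n(t, d) = d*t
(15739 + 12192)*(I(-30) + n(10, 10)²) = (15739 + 12192)*(-30 + (10*10)²) = 27931*(-30 + 100²) = 27931*(-30 + 10000) = 27931*9970 = 278472070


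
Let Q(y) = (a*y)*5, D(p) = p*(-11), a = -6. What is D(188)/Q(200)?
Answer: 517/1500 ≈ 0.34467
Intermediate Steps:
D(p) = -11*p
Q(y) = -30*y (Q(y) = -6*y*5 = -30*y)
D(188)/Q(200) = (-11*188)/((-30*200)) = -2068/(-6000) = -2068*(-1/6000) = 517/1500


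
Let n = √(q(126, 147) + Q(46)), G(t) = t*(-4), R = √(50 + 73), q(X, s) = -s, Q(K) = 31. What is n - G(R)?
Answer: 4*√123 + 2*I*√29 ≈ 44.362 + 10.77*I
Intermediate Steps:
R = √123 ≈ 11.091
G(t) = -4*t
n = 2*I*√29 (n = √(-1*147 + 31) = √(-147 + 31) = √(-116) = 2*I*√29 ≈ 10.77*I)
n - G(R) = 2*I*√29 - (-4)*√123 = 2*I*√29 + 4*√123 = 4*√123 + 2*I*√29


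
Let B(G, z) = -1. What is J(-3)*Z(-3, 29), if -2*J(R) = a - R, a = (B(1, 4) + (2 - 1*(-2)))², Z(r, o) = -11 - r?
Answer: 48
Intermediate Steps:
a = 9 (a = (-1 + (2 - 1*(-2)))² = (-1 + (2 + 2))² = (-1 + 4)² = 3² = 9)
J(R) = -9/2 + R/2 (J(R) = -(9 - R)/2 = -9/2 + R/2)
J(-3)*Z(-3, 29) = (-9/2 + (½)*(-3))*(-11 - 1*(-3)) = (-9/2 - 3/2)*(-11 + 3) = -6*(-8) = 48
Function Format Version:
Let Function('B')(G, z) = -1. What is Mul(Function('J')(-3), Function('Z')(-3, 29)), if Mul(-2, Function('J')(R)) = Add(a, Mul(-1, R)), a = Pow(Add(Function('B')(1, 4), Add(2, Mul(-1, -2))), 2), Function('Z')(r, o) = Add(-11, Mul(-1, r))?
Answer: 48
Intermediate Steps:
a = 9 (a = Pow(Add(-1, Add(2, Mul(-1, -2))), 2) = Pow(Add(-1, Add(2, 2)), 2) = Pow(Add(-1, 4), 2) = Pow(3, 2) = 9)
Function('J')(R) = Add(Rational(-9, 2), Mul(Rational(1, 2), R)) (Function('J')(R) = Mul(Rational(-1, 2), Add(9, Mul(-1, R))) = Add(Rational(-9, 2), Mul(Rational(1, 2), R)))
Mul(Function('J')(-3), Function('Z')(-3, 29)) = Mul(Add(Rational(-9, 2), Mul(Rational(1, 2), -3)), Add(-11, Mul(-1, -3))) = Mul(Add(Rational(-9, 2), Rational(-3, 2)), Add(-11, 3)) = Mul(-6, -8) = 48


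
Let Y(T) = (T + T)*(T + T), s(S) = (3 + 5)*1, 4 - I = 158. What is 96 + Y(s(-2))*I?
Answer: -39328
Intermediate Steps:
I = -154 (I = 4 - 1*158 = 4 - 158 = -154)
s(S) = 8 (s(S) = 8*1 = 8)
Y(T) = 4*T² (Y(T) = (2*T)*(2*T) = 4*T²)
96 + Y(s(-2))*I = 96 + (4*8²)*(-154) = 96 + (4*64)*(-154) = 96 + 256*(-154) = 96 - 39424 = -39328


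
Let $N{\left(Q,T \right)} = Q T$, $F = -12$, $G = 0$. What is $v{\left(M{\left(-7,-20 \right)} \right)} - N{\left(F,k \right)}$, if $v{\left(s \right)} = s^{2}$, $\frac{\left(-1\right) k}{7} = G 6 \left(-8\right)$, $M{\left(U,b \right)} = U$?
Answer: $49$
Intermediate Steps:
$k = 0$ ($k = - 7 \cdot 0 \cdot 6 \left(-8\right) = - 7 \cdot 0 \left(-8\right) = \left(-7\right) 0 = 0$)
$v{\left(M{\left(-7,-20 \right)} \right)} - N{\left(F,k \right)} = \left(-7\right)^{2} - \left(-12\right) 0 = 49 - 0 = 49 + 0 = 49$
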